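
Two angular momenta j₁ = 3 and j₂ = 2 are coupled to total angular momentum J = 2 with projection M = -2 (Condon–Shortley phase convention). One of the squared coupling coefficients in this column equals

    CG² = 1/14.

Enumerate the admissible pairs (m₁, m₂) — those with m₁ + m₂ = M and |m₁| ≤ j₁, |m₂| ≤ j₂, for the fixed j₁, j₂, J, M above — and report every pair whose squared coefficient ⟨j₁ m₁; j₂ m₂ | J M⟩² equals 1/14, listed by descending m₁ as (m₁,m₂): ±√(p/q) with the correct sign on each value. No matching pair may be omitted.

Admissible pairs with m₁+m₂ = M = -2: (-3,1), (-2,0), (-1,-1), (0,-2)
  (m₁,m₂)=(0,-2): CG² = 1/14, CG = +√(1/14)   ← matches the target
  (m₁,m₂)=(-1,-1): CG² = 3/14, CG = −√(3/14)
  (m₁,m₂)=(-2,0): CG² = 5/14, CG = +√(5/14)
  (m₁,m₂)=(-3,1): CG² = 5/14, CG = −√(5/14)
Pairs with CG² = 1/14: (0,-2): +√(1/14)

(0,-2): +√(1/14)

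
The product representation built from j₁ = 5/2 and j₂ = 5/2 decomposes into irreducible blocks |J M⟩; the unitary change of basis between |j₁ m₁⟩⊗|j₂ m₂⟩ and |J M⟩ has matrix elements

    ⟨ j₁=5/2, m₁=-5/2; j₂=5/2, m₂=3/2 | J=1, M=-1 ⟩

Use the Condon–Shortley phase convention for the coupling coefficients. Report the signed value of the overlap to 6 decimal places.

√[3·4!1!1!/7! · 0!5!4!1!0!2!] = √(576/7)
  +(−1)^4/∏(4,0,1,0,0,1)! = 1/24  (running 1/24)
⟨..|..⟩ = √(576/7)·(1/24) = +0.377964

+0.377964  (= +√(1/7))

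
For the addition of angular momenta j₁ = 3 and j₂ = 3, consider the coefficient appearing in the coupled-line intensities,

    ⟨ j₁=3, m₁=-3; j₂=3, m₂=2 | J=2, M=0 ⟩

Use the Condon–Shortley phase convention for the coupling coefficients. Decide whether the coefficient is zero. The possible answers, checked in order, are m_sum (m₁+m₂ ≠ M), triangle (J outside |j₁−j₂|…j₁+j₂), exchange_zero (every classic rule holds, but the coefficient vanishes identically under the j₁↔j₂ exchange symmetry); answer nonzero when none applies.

m-sum: m₁+m₂ = -3+2 = -1, M = 0  ✗ ⇒ coefficient is 0

m_sum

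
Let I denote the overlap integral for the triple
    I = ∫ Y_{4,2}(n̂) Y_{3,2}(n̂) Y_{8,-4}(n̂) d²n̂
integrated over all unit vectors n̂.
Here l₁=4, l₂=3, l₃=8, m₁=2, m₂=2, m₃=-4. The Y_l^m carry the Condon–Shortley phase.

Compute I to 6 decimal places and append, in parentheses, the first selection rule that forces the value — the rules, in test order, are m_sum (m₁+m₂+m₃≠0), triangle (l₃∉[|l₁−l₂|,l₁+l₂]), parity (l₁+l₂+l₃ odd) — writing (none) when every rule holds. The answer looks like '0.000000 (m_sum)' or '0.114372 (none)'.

0.000000 (triangle)

triangle: need 1≤l₃≤7, have 8; I=0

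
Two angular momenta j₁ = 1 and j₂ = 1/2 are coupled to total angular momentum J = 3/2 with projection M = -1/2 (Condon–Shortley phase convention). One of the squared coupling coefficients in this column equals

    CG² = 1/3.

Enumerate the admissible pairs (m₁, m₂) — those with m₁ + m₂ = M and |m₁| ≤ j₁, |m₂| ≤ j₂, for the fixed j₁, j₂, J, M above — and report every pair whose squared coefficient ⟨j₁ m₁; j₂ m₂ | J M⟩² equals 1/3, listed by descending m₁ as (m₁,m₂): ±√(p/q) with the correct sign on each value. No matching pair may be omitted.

Admissible pairs with m₁+m₂ = M = -1/2: (-1,1/2), (0,-1/2)
  (m₁,m₂)=(0,-1/2): CG² = 2/3, CG = +√(2/3)
  (m₁,m₂)=(-1,1/2): CG² = 1/3, CG = +√(1/3)   ← matches the target
Pairs with CG² = 1/3: (-1,1/2): +√(1/3)

(-1,1/2): +√(1/3)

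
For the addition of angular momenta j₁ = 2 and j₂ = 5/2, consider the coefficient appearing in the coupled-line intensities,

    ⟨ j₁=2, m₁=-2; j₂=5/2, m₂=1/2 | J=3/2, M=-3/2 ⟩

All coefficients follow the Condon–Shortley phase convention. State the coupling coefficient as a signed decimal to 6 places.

j₁+j₂−J=3  J+j₁−j₂=1  J−j₁+j₂=2  j₁+j₂+J+1=7
(j₁±m₁, j₂±m₂, J±M) = (0,4,3,2,0,3)
P² = 576/35
sum k=3..3:
  [3] −1/12 = -1/12
S = -1/12
C² = P²·S² = 4/35 ; C = -0.338062

-0.338062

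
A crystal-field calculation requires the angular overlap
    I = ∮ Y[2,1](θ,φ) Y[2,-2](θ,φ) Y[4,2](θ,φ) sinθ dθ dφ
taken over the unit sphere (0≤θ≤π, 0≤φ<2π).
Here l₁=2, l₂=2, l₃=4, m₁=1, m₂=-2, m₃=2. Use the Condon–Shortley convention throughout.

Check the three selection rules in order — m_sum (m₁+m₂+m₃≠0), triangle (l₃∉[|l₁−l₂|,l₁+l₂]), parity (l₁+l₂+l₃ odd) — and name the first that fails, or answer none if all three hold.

m_sum

Σmᵢ = 1  ✗
l₃∈[|l₁−l₂|,l₁+l₂]=[0,4], have l₃=4
Σlᵢ = 8 ⇒ even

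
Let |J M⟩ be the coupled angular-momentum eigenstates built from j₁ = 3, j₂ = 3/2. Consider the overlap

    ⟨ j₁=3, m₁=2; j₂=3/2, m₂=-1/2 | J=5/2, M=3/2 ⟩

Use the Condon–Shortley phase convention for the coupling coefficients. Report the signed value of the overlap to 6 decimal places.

+0.267261  (= +√(1/14))

j₁+j₂−J=2  J+j₁−j₂=4  J−j₁+j₂=1  j₁+j₂+J+1=8
(j₁±m₁, j₂±m₂, J±M) = (5,1,1,2,4,1)
P² = 288/7
sum k=0..1:
  [0] +1/12 = 1/12
  [1] −1/24 = -1/24
S = 1/24
C² = P²·S² = 1/14 ; C = +0.267261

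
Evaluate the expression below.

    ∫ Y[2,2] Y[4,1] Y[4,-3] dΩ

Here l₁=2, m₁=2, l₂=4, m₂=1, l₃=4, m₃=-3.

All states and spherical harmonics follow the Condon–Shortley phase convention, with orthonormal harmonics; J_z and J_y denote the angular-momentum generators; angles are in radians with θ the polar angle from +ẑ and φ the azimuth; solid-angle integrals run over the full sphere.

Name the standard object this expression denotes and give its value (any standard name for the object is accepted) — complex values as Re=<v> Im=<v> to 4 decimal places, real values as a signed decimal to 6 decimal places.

This is a Gaunt coefficient — the integral of a triple product of spherical harmonics over the sphere.
m-sum 0 ✓  L=10 even ✓  2≤4≤6 ✓
Π(2lᵢ+1) = 5×9×9 = 405
triangle coeff Δ(2,4,4) = 1/13860
Σ_t [0,2]: t=0:+1/192 t=1:−1/36 t=2:+1/192 = -5/288
(3j)²=20/693 [(2 4 4; 0 0 0)], sign=-1
Σ_t [0,0]: t=0:+1/480 = 1/480
(3j)²=3/110 [(2 4 4; 2 1 -3)], sign=-1
⇒ 4πI² = 270/847
I = (+1)√(270/847/(4π)) = 0.15927046

Gaunt coefficient, +0.159270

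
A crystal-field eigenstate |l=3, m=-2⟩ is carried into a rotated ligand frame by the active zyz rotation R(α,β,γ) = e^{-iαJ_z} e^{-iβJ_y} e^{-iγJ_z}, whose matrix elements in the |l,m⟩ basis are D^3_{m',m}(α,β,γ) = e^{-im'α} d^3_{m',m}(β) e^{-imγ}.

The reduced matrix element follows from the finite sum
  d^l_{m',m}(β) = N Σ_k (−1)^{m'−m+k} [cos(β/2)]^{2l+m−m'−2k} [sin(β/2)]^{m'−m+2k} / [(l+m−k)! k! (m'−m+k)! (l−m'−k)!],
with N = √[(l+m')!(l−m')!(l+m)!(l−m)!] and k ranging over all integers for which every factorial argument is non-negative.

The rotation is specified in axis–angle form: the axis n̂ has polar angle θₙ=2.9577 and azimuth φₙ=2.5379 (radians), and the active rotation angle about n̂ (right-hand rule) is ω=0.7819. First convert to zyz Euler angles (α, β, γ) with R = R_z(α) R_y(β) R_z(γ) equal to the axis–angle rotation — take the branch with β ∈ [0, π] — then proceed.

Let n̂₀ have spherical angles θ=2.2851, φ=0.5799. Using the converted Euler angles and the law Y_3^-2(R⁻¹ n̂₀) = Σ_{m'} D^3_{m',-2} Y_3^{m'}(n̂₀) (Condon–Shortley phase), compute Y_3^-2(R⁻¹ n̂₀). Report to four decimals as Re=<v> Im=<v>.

Axis–angle → zyz. n̂ = (sinθₙcosφₙ, sinθₙsinφₙ, cosθₙ) = (-0.150537, +0.103806, -0.983139), ω = 0.7819.
R = I cosω + sinω [n̂]ₓ + (1−cosω) n̂n̂ᵀ gives
  R = [+0.716157, +0.688210, +0.116127; -0.697287, +0.712706, +0.076433; -0.030162, -0.135712, +0.990289]
β = atan2(√(R₁₃²+R₂₃²), R₃₃) = 0.139475; α = atan2(R₂₃, R₁₃) mod 2π = 0.582108; γ = atan2(R₃₂, −R₃₁) mod 2π = 4.931086
Need the full column D^3_{m',-2} for m'=−3..3 at α=0.5821, β=0.1395, γ=4.9311.
cos(β/2)=0.997569, sin(β/2)=0.069681
d^3_{-3,-2}: single k=1 term ⇒ +0.168619;  D = +0.097000-0.137925i
d^3_{-2,-2}: k∈[0..1] ⇒ +0.985504 -0.024042 = +0.961462;  D = +0.029623-0.961006i
d^3_{-1,-2}: k∈[0..1] ⇒ -0.217686 +0.002124 = -0.215562;  D = +0.112909+0.183626i
d^3_{0,-2}: k∈[0..1] ⇒ +0.026337 -0.000129 = +0.026208;  D = -0.023741-0.011101i
d^3_{1,-2}: k∈[0..1] ⇒ -0.002124 +0.000005 = -0.002119;  D = +0.002097-0.000306i
d^3_{2,-2}: k∈[0..1] ⇒ +0.000117 -0.000000 = +0.000117;  D = -0.000088+0.000078i
d^3_{3,-2}: single k=0 term ⇒ -0.000004;  D = +0.000001-0.000004i
Y_3^{m'}(θ=2.2851,φ=0.5799) and Σ D·Y over m':
  (+0.0970-0.1379i)·(-0.0303-0.1774i)  (+0.0296-0.9610i)·(-0.1527+0.3504i)  (+0.1129+0.1836i)·(+0.2340-0.1533i)  (-0.0237-0.0111i)·(+0.2088+0.0000i)  (+0.0021-0.0003i)·(-0.2340-0.1533i)  (-0.0001+0.0001i)·(-0.1527-0.3504i)  (+0.0000-0.0000i)·(+0.0303-0.1774i)
Y_3^-2(R⁻¹ n̂) = +0.353887+0.167196i

Re=0.3539 Im=0.1672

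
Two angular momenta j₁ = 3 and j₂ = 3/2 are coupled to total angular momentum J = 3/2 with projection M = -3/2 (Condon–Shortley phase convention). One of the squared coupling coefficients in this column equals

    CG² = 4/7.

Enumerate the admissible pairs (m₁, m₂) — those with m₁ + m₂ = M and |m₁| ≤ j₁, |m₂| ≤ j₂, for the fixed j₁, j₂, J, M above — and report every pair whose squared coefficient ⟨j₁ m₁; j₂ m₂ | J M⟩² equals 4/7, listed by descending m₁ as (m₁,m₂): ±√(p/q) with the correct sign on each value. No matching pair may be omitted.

Admissible pairs with m₁+m₂ = M = -3/2: (-3,3/2), (-2,1/2), (-1,-1/2), (0,-3/2)
  (m₁,m₂)=(0,-3/2): CG² = 1/35, CG = +√(1/35)
  (m₁,m₂)=(-1,-1/2): CG² = 4/35, CG = −√(4/35)
  (m₁,m₂)=(-2,1/2): CG² = 2/7, CG = +√(2/7)
  (m₁,m₂)=(-3,3/2): CG² = 4/7, CG = −√(4/7)   ← matches the target
Pairs with CG² = 4/7: (-3,3/2): −√(4/7)

(-3,3/2): −√(4/7)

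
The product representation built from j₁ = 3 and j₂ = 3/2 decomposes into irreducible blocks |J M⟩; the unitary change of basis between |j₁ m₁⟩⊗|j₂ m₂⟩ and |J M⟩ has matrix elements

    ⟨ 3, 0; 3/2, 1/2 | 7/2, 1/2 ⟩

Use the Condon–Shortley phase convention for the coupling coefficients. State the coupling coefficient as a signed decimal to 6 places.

triangle: 1!×5!×2!/9! = 240/362880
(j±m)!: 3!×3!×2!×1!×4!×3! = 10368
prefactor² = (2J+1)×Δ×N² = 384/7
  k=0: +1/(0!×1!×3!×2!×2!×0!) = 1/24
  k=1: −1/(1!×0!×2!×1!×3!×1!) = -1/12
Σ = -1/24  ⇒  CG² = 384/7×(-1/24)² = 2/21
CG = −√(2/21) = -0.308607

−√(2/21) ≈ -0.308607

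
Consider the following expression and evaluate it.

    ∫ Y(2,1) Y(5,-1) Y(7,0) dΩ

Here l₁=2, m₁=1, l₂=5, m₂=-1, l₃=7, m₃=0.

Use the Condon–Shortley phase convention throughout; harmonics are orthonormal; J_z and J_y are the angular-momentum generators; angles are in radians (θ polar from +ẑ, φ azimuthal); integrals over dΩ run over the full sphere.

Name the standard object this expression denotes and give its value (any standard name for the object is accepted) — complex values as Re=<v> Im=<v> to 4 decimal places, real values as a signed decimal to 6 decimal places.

Gaunt coefficient, +0.177378

This is a Gaunt coefficient — the integral of a triple product of spherical harmonics over the sphere.
m-sum 0 ✓  L=14 even ✓  3≤7≤7 ✓
Π(2lᵢ+1) = 5×11×15 = 825
triangle coeff Δ(2,5,7) = 1/15015
Σ_t [0,0]: t=0:+1/57600 = 1/57600
(3j)²=21/715 [(2 5 7; 0 0 0)], sign=-1
Σ_t [0,0]: t=0:+1/103680 = 1/103680
(3j)²=7/429 [(2 5 7; 1 -1 0)], sign=-1
⇒ 4πI² = 735/1859
I = (+1)√(735/1859/(4π)) = 0.17737771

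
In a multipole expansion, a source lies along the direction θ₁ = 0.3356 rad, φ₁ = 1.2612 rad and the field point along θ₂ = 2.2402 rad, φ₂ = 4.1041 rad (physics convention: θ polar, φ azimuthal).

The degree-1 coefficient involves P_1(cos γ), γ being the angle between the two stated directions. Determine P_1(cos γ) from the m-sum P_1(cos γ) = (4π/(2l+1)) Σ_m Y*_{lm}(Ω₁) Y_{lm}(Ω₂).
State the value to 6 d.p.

-0.832729

Summing Y*_{l m}(θ₁,φ₁)·Y_{l m}(θ₂,φ₂) over m ∈ [−1, 1]; prefactor 4π/(2·1+1) = 4.188790:
  m=-1: (0.03467 + 0.10837j) × (-0.15483 + 0.22234j) = -0.02946 - 0.00907j  (running Σ = -0.02946 - 0.00907j)
  m=0: (0.46134 + 0.00000j) × (-0.30319 + 0.00000j) = -0.13987 + 0.00000j  (running Σ = -0.16934 - 0.00907j)
  m=1: (-0.03467 + 0.10837j) × (0.15483 + 0.22234j) = -0.02946 + 0.00907j  (running Σ = -0.19880 + 0.00000j)
Σ over m = -0.19880 + 0.00000j; ×(4π/3) → -0.83273 + 0.00000j. Real part: -0.832729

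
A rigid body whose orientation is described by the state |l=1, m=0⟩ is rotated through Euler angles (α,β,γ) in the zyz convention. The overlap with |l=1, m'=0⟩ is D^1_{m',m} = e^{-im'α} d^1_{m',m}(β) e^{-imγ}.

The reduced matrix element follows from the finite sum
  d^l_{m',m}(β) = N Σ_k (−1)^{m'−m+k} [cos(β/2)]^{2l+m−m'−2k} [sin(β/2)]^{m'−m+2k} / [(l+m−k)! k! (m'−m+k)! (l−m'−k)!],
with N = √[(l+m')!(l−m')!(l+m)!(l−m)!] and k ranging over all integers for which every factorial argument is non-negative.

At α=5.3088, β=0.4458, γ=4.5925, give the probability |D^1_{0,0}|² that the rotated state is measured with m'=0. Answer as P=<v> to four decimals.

P=0.8141

D^1_{0,0}(5.3088,0.4458,4.5925) = e^{-i·0·5.3088}·d^1_{0,0}(0.4458)·e^{-i·0·4.5925}. Compute d first:
Half-angle: c=0.975260, s=0.221059. N=√(1·1·1·1)=1.000000
The bounds max(0,m−m')=0 and min(l+m,l−m')=1 give 2 terms
  k=0: (−1)^0·1.0000/(1)·0.9753^2·0.2211^0 = +0.951133
  k=1: (−1)^1·1.0000/(1)·0.9753^0·0.2211^2 = -0.048867
d^1_{0,0}(0.4458) = +0.951133 -0.048867 = +0.902266
|D^1_{0,0}|² = |d^1_{0,0}(β)|² = (+0.902266)² = 0.814084 (the z-rotation phases have unit modulus)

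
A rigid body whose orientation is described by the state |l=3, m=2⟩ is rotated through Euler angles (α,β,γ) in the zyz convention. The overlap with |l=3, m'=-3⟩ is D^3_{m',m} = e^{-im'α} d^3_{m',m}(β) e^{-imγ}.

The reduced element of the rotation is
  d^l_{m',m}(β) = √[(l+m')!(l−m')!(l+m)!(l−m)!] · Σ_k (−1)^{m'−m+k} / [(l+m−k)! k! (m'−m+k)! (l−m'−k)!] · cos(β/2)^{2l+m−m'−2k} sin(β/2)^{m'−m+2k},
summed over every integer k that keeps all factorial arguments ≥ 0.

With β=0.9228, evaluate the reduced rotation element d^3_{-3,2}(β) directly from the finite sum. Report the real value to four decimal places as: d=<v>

d=0.0384

d^3_{-3,2}(β=0.9228) via the finite sum:
c=cos(0.922800/2)=0.895430, s=sin(0.922800/2)=0.445202; N=√[1·720·120·1]=293.938769
Admissible k: 5..5 (factorial args all ≥0)
  k=5: (−1)^0·293.9388/(120)·0.8954^1·0.4452^5 = +0.038361
d^3_{-3,2}(0.9228) = +0.038361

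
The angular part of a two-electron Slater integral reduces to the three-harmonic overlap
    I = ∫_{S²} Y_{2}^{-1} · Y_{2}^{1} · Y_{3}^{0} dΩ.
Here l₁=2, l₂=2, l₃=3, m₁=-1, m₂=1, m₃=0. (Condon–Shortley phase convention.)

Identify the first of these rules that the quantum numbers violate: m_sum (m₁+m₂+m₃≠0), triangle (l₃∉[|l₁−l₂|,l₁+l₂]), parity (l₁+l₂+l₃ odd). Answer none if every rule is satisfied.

parity

m₁+m₂+m₃ = -1 + 1 + 0 = 0  ✓
triangle: |2−2|=0 ≤ l₃=3 ≤ 2+2=4  ✓
parity: l₁+l₂+l₃ = 7 is odd  ✗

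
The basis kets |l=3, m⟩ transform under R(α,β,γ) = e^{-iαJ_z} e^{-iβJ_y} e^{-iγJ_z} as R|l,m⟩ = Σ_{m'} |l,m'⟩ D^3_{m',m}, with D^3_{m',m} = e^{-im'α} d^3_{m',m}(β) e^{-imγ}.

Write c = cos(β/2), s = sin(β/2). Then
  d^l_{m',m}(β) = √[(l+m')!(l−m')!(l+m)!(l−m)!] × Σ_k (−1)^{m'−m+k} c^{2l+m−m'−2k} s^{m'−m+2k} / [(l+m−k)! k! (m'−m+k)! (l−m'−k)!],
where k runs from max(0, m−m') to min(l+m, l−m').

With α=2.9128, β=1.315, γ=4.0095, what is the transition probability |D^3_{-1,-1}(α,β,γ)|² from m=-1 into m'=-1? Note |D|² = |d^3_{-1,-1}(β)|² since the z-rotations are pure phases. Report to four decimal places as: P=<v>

P=0.1620

D^3_{-1,-1}(2.9128,1.3150,4.0095) = e^{-i·-1·2.9128}·d^3_{-1,-1}(1.3150)·e^{-i·-1·4.0095}. Compute d first:
With c≡cos(β/2)=0.791523 and s≡sin(β/2)=0.611140, N=[2·24·2·24]^{1/2}=48.000000
k∈{0,1,2} keeps every argument non-negative
  k=0: (−1)^0·48.0000/(48)·0.7915^6·0.6111^0 = +0.245912
  k=1: (−1)^1·48.0000/(6)·0.7915^4·0.6111^2 = -1.172802
  k=2: (−1)^2·48.0000/(8)·0.7915^2·0.6111^4 = +0.524373
d^3_{-1,-1}(1.3150) = +0.245912 -1.172802 +0.524373 = -0.402516
|D^3_{-1,-1}|² = |d^3_{-1,-1}(β)|² = (-0.402516)² = 0.162019 (the z-rotation phases have unit modulus)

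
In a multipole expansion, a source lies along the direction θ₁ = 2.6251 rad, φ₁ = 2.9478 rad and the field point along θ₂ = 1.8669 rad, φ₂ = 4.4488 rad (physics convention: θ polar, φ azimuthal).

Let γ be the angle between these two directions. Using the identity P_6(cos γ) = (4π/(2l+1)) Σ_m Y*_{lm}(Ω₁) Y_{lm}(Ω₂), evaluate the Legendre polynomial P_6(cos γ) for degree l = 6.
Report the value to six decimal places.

Summing Y*_{l m}(θ₁,φ₁)·Y_{l m}(θ₂,φ₂) over m ∈ [−6, 6]; prefactor 4π/(2·6+1) = 0.966644:
  m=-6: Y*=(0.002780, -0.006431)  Y=(0.003972, -0.369875)  product (-0.002368, -0.001054)
  m=-5: Y*=(0.024196, -0.035229)  Y=(0.378477, -0.097791)  product (0.005713, -0.015699)
  m=-4: Y*=(0.110908, -0.108662)  Y=(-0.009350, -0.016465)  product (-0.002826, -0.000810)
  m=-3: Y*=(0.303134, -0.199202)  Y=(0.243971, -0.241365)  product (0.025876, -0.121765)
  m=-2: Y*=(0.460100, -0.187829)  Y=(0.075545, 0.043977)  product (0.043018, 0.006044)
  m=-1: Y*=(0.205409, -0.040313)  Y=(0.080434, -0.298050)  product (0.004507, -0.064464)
  m=+0: Y*=(-0.371237, -0.000000)  Y=(0.114371, 0.000000)  product (-0.042459, -0.000000)
  m=+1: Y*=(-0.205409, -0.040313)  Y=(-0.080434, -0.298050)  product (0.004507, 0.064464)
  m=+2: Y*=(0.460100, 0.187829)  Y=(0.075545, -0.043977)  product (0.043018, -0.006044)
  m=+3: Y*=(-0.303134, -0.199202)  Y=(-0.243971, -0.241365)  product (0.025876, 0.121765)
  m=+4: Y*=(0.110908, 0.108662)  Y=(-0.009350, 0.016465)  product (-0.002826, 0.000810)
  m=+5: Y*=(-0.024196, -0.035229)  Y=(-0.378477, -0.097791)  product (0.005713, 0.015699)
  m=+6: Y*=(0.002780, 0.006431)  Y=(0.003972, 0.369875)  product (-0.002368, 0.001054)
Accumulated sum (0.105380, 0.000000); after 4π/(2l+1) scaling, (0.101865, 0.000000) ⇒ P_6 = 0.101865

0.101865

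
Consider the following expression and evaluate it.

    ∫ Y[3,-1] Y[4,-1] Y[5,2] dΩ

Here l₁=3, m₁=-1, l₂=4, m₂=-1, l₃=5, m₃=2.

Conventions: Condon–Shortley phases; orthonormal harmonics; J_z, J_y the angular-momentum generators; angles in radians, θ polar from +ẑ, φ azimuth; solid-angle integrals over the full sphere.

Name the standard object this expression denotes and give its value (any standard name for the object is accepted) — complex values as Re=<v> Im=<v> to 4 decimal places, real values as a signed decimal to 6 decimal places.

This is a Gaunt coefficient — the integral of a triple product of spherical harmonics over the sphere.
Checks pass: Σm=0; 12 even; l₃=5∈[1,7].
(2·3+1)(2·4+1)(2·5+1) = 693
Δ: 2! 4! 6! / 13! → 1/180180
sum: t=0:+1/576 t=1:−1/144 t=2:+1/576 = -1/288
3j²(3 4 5; 0 0 0) = Δ·Π!·Σ² = 20/1001  (sign +1)
sum: t=0:+1/1728 t=1:−1/288 t=2:+1/960 = -1/540
3j²(3 4 5; -1 -1 2) = Δ·Π!·Σ² = 128/6435  (sign +1)
combine: 4πI² = 693·20/1001·128/6435 = 512/1859
take √, sign +1: I = 0.14804384

Gaunt coefficient, +0.148044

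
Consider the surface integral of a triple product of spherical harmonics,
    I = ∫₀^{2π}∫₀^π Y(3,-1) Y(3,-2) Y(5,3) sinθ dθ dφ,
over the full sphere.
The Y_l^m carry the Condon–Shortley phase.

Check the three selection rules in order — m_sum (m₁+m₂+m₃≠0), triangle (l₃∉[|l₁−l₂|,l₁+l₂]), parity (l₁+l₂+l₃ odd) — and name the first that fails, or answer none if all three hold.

m₁+m₂+m₃ = -1 − 2 + 3 = 0  ✓
triangle: |3−3|=0 ≤ l₃=5 ≤ 3+3=6  ✓
parity: l₁+l₂+l₃ = 11 is odd  ✗

parity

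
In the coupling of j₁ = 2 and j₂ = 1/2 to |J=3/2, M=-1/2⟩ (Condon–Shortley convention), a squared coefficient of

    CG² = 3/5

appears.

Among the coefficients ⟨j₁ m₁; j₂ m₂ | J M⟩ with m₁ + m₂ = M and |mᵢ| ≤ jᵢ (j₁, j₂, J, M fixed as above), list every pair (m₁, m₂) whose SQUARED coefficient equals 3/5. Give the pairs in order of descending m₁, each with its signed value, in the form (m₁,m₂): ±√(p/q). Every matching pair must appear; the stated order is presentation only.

Admissible pairs with m₁+m₂ = M = -1/2: (-1,1/2), (0,-1/2)
  (m₁,m₂)=(0,-1/2): CG² = 2/5, CG = +√(2/5)
  (m₁,m₂)=(-1,1/2): CG² = 3/5, CG = −√(3/5)   ← matches the target
Pairs with CG² = 3/5: (-1,1/2): −√(3/5)

(-1,1/2): −√(3/5)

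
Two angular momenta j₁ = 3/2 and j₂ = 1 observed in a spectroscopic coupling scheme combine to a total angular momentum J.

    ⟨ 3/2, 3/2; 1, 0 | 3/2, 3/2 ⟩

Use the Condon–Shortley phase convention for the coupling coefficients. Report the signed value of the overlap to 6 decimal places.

+0.774597  (= +√(3/5))

√[4·1!2!1!/5! · 3!0!1!1!3!0!] = √(12/5)
  +(−1)^0/∏(0,1,0,1,2,0)! = 1/2  (running 1/2)
⟨..|..⟩ = √(12/5)·(1/2) = +0.774597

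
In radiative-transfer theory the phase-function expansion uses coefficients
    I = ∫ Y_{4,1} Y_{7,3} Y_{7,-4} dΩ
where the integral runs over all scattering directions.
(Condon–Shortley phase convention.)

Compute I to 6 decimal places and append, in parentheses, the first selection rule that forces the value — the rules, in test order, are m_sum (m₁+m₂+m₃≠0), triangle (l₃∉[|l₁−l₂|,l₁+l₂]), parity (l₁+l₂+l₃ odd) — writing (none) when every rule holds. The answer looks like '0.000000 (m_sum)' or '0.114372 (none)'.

Rules hold: Σm=0, L=18 even, 3≤7≤11.
N = 9·15·15 = 2025
Δ = 4!·4!·10!/19! = 1/58198140
Racah Σ t=0..4: t=0:+1/17418240 t=1:−1/622080 t=2:+1/230400 t=3:−1/622080 t=4:+1/17418240 = 1/806400
⇒ 3j(4 7 7; 0 0 0)² = 2268/230945, sgn -1
Racah Σ t=0..3: t=0:+1/522547200 t=1:−1/8709120 t=2:+1/1935360 t=3:−1/4354560 = 13/74649600
⇒ 3j(4 7 7; 1 3 -4)² = 91/11628, sgn -1
4πI² = N·(3j₀)²·(3jₘ)² = 178605/1147619
I = +1·√(0.155631/4π) = 0.11128663
No selection rule forces the value: the integral is nonzero (none).

0.111287 (none)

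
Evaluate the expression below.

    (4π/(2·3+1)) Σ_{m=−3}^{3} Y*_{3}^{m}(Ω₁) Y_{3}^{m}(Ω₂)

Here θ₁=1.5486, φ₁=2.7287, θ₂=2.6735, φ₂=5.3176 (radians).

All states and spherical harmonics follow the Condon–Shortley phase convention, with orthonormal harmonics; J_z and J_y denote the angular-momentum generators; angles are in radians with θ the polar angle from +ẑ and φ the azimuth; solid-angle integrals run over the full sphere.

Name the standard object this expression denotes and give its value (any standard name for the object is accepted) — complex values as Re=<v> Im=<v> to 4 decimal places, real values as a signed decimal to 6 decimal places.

This sum is the spherical-harmonic addition theorem: it equals the Legendre polynomial P_l(cos γ) of the angle γ between the two directions.
Expand P_3 via completeness: Σ_{m} conj(Y_{3,m}) at Ω₁ times Y_{3,m} at Ω₂ —
  m=-3: Y*=-0.13593 + 0.39413j  Y=-0.03718 + 0.00929j  product 0.00139 - 0.01592j
  m=-2: Y*=0.01537 - 0.01667j  Y=0.06547 - 0.17374j  product -0.00189 - 0.00376j
  m=-1: Y*=0.29522 - 0.12933j  Y=0.24740 + 0.35761j  product 0.11928 + 0.07358j
  m=+0: Y*=-0.02483 + 0.00000j  Y=-0.32709 + 0.00000j  product 0.00812 + 0.00000j
  m=+1: Y*=-0.29522 - 0.12933j  Y=-0.24740 + 0.35761j  product 0.11928 - 0.07358j
  m=+2: Y*=0.01537 + 0.01667j  Y=0.06547 + 0.17374j  product -0.00189 + 0.00376j
  m=+3: Y*=0.13593 + 0.39413j  Y=0.03718 + 0.00929j  product 0.00139 + 0.01592j
Accumulated sum 0.24570 + 0.00000j; after 4π/(2l+1) scaling, 0.44107 + 0.00000j ⇒ P_3 = 0.441075

Legendre polynomial (addition theorem), +0.441075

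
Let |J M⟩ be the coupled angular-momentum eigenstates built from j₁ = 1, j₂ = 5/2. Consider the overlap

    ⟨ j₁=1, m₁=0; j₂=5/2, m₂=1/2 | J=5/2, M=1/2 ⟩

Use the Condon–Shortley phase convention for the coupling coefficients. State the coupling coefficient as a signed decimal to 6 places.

−√(1/35) ≈ -0.169031

√[6·1!1!4!/7! · 1!1!3!2!3!2!] = √(144/35)
  +(−1)^0/∏(0,1,1,3,0,1)! = 1/6  (running 1/6)
  +(−1)^1/∏(1,0,0,2,1,2)! = -1/4  (running -1/12)
⟨..|..⟩ = √(144/35)·(-1/12) = -0.169031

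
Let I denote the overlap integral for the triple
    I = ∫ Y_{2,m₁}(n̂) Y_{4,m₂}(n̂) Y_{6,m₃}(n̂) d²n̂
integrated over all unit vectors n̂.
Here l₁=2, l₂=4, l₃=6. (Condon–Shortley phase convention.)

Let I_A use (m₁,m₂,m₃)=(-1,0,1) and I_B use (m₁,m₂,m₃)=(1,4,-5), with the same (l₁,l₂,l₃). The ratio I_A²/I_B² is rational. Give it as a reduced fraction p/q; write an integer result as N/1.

Same 2,4,6: normalisation and zero-m 3j drop out of the ratio.
A: Δ: 0! 4! 8! / 13! → 1/6435; sum: t=0:+1/3456 = 1/3456; 3j²(2 4 6; -1 0 1) = Δ·Π!·Σ² = 35/1287  (sign -1)
B: Δ: 0! 4! 8! / 13! → 1/6435; sum: t=0:+1/241920 = 1/241920; 3j²(2 4 6; 1 4 -5) = Δ·Π!·Σ² = 1/39  (sign -1)
I_A²/I_B² = (35/1287)/(1/39) = 35/33

35/33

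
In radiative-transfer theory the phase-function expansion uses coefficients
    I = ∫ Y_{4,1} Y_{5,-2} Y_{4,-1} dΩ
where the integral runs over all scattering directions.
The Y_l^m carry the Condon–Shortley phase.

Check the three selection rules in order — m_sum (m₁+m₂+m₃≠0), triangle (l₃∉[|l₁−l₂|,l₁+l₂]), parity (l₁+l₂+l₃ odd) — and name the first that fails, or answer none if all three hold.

azimuthal sum: 1 − 2 − 1 = -2  ✗
1 ≤ 4 ≤ 9 (triangle on l)
L = 4 + 5 + 4 = 13 (odd)

m_sum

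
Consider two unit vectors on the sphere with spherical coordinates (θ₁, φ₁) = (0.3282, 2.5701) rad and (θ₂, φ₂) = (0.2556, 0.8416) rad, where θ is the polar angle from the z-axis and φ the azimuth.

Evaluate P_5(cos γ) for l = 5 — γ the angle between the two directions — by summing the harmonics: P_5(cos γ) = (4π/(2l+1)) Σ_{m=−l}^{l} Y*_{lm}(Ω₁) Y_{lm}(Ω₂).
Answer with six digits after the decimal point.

-0.021024

Expand P_5 via completeness: Σ_{m} conj(Y_{5,m}) at Ω₁ times Y_{5,m} at Ω₂ —
  m=-5: (+0.001550+0.000453i) × (-0.000232+0.000420i) = -0.000001+0.000001i  (running Σ = -0.000001+0.000001i)
  m=-4: (-0.009836-0.011324i) × (-0.005656+0.001293i) = +0.000070+0.000051i  (running Σ = +0.000070+0.000052i)
  m=-3: (+0.011721+0.081013i) × (-0.033861-0.024010i) = +0.001548-0.003025i  (running Σ = +0.001618-0.002973i)
  m=-2: (+0.116758-0.256062i) × (-0.021258-0.188329i) = -0.050706-0.016545i  (running Σ = -0.049088-0.019518i)
  m=-1: (-0.461735+0.296931i) × (+0.339680-0.380180i) = -0.043955+0.276404i  (running Σ = -0.093043+0.256886i)
  m=0: (+0.316799-0.000000i) × (+0.529301+0.000000i) = +0.167682+0.000000i  (running Σ = +0.074639+0.256886i)
  m=1: (+0.461735+0.296931i) × (-0.339680-0.380180i) = -0.043955-0.276404i  (running Σ = +0.030684-0.019518i)
  m=2: (+0.116758+0.256062i) × (-0.021258+0.188329i) = -0.050706+0.016545i  (running Σ = -0.020022-0.002973i)
  m=3: (-0.011721+0.081013i) × (+0.033861-0.024010i) = +0.001548+0.003025i  (running Σ = -0.018473+0.000052i)
  m=4: (-0.009836+0.011324i) × (-0.005656-0.001293i) = +0.000070-0.000051i  (running Σ = -0.018403+0.000001i)
  m=5: (-0.001550+0.000453i) × (+0.000232+0.000420i) = -0.000001-0.000001i  (running Σ = -0.018404-0.000000i)
Accumulated sum -0.018404-0.000000i; after 4π/(2l+1) scaling, -0.021024-0.000000i ⇒ P_5 = -0.021024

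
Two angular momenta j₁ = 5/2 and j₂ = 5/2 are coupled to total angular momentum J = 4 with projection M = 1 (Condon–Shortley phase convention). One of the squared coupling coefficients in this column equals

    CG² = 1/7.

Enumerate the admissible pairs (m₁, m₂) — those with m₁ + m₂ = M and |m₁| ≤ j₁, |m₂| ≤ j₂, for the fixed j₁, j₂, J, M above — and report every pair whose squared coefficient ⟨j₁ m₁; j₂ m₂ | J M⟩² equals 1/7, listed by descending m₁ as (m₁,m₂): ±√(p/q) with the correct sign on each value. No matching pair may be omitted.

Admissible pairs with m₁+m₂ = M = 1: (-3/2,5/2), (-1/2,3/2), (1/2,1/2), (3/2,-1/2), (5/2,-3/2)
  (m₁,m₂)=(5/2,-3/2): CG² = 1/7, CG = +√(1/7)   ← matches the target
  (m₁,m₂)=(3/2,-1/2): CG² = 5/14, CG = +√(5/14)
  (m₁,m₂)=(1/2,1/2): CG² = 0/1, CG = 0
  (m₁,m₂)=(-1/2,3/2): CG² = 5/14, CG = −√(5/14)
  (m₁,m₂)=(-3/2,5/2): CG² = 1/7, CG = −√(1/7)   ← matches the target
Pairs with CG² = 1/7: (5/2,-3/2): +√(1/7); (-3/2,5/2): −√(1/7)

(5/2,-3/2): +√(1/7); (-3/2,5/2): −√(1/7)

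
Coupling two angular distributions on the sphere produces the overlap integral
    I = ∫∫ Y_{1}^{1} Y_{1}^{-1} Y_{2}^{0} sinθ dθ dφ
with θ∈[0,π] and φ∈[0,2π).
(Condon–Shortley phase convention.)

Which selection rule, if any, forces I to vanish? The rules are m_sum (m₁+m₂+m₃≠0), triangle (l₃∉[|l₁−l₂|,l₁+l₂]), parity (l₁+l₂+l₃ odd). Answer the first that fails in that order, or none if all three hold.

none

azimuthal sum: 1 − 1 + 0 = 0  ✓
0 ≤ 2 ≤ 2 (triangle on l)  ✓
L = 1 + 1 + 2 = 4 (even)  ✓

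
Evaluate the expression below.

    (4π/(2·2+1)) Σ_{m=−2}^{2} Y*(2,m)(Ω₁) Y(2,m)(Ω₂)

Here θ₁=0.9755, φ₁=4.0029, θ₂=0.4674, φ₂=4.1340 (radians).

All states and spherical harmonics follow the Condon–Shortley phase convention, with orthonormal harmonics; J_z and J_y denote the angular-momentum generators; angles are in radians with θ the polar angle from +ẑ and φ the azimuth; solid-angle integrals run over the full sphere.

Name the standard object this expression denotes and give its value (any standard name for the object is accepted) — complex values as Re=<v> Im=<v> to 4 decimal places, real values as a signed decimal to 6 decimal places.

Legendre polynomial (addition theorem), +0.636575

This sum is the spherical-harmonic addition theorem: it equals the Legendre polynomial P_l(cos γ) of the angle γ between the two directions.
Summing Y*_{l m}(θ₁,φ₁)·Y_{l m}(θ₂,φ₂) over m ∈ [−2, 2]; prefactor 4π/(2·2+1) = 2.513274:
  m=-2: (-0.040049+0.261766i) × (-0.031547-0.071792i) = +0.020056-0.005383i  (running Σ = +0.020056-0.005383i)
  m=-1: (-0.233667-0.272136i) × (-0.169879+0.260205i) = +0.110506-0.014571i  (running Σ = +0.130563-0.019954i)
  m=0: (-0.017871-0.000000i) × (+0.438700+0.000000i) = -0.007840-0.000000i  (running Σ = +0.122722-0.019954i)
  m=1: (+0.233667-0.272136i) × (+0.169879+0.260205i) = +0.110506+0.014571i  (running Σ = +0.233229-0.005383i)
  m=2: (-0.040049-0.261766i) × (-0.031547+0.071792i) = +0.020056+0.005383i  (running Σ = +0.253285+0.000000i)
Total Σ_m = +0.253285+0.000000i. Multiply by 2.513274: +0.636575+0.000000i. P_2(cos γ) = 0.636575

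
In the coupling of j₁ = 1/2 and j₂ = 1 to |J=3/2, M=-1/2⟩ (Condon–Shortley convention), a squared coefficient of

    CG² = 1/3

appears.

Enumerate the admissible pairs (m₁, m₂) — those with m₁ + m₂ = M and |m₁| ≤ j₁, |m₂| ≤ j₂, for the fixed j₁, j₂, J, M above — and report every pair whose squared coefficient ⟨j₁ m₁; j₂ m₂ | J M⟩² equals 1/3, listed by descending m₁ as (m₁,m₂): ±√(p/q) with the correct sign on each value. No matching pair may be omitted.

(1/2,-1): +√(1/3)

Admissible pairs with m₁+m₂ = M = -1/2: (-1/2,0), (1/2,-1)
  (m₁,m₂)=(1/2,-1): CG² = 1/3, CG = +√(1/3)   ← matches the target
  (m₁,m₂)=(-1/2,0): CG² = 2/3, CG = +√(2/3)
Pairs with CG² = 1/3: (1/2,-1): +√(1/3)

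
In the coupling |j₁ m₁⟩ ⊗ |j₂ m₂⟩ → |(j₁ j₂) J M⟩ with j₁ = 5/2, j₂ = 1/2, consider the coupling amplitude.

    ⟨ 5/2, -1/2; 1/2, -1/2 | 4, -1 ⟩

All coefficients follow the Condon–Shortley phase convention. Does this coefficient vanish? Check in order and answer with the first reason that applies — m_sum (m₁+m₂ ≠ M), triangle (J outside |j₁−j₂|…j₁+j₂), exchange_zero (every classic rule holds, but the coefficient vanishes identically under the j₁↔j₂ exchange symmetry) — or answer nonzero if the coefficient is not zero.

m-sum: m₁+m₂ = -1/2+(-1/2) = -1, M = -1  ✓
triangle: need |j₁−j₂| ≤ J ≤ j₁+j₂, i.e. J ∈ [2, 3]; J = 4 is outside ✗ ⇒ coefficient is 0

triangle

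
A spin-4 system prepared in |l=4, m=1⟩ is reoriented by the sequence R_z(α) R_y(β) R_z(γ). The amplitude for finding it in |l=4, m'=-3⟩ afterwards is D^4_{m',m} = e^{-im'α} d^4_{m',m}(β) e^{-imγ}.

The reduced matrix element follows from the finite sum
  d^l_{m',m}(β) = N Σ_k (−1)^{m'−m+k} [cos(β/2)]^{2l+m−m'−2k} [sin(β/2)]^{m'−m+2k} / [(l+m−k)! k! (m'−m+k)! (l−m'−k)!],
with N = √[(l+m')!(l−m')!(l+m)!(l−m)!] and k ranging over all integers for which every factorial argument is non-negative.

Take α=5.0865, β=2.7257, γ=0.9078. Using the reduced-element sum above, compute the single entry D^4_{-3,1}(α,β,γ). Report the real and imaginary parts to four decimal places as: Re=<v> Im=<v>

D^4_{-3,1}(5.0865,2.7257,0.9078) = e^{-i·-3·5.0865}·d^4_{-3,1}(2.7257)·e^{-i·1·0.9078}. Compute d first:
Half-angle: c=0.206451, s=0.978457. N=√(1·5040·120·6)=1904.940944
k: max(0,(1)−(-3))=4 … min(4+(1),4−(-3))=5
  k=4: (−1)^0·1904.9409/(144)·0.2065^4·0.9785^4 = +0.022027
  k=5: (−1)^1·1904.9409/(240)·0.2065^2·0.9785^6 = -0.296862
d^4_{-3,1}(2.7257) = +0.022027 -0.296862 = -0.274835
Phases: e^{-i·(-3)·5.0865}=-0.901114+0.433581i, e^{-i·(1)·0.9078}=+0.615481-0.788152i ⇒ D=+0.058510-0.268535i

Re=0.0585 Im=-0.2685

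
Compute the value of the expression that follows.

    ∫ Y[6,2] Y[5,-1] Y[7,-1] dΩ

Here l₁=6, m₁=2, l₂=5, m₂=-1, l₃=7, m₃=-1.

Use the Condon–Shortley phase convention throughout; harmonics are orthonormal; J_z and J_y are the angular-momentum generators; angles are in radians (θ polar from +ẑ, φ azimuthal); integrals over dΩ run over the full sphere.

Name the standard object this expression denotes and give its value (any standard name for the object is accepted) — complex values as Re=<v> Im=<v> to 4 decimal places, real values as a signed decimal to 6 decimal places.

Gaunt coefficient, +0.103809

This is a Gaunt coefficient — the integral of a triple product of spherical harmonics over the sphere.
m-sum 0 ✓  L=18 even ✓  1≤7≤11 ✓
Π(2lᵢ+1) = 13×11×15 = 2145
triangle coeff Δ(6,5,7) = 1/174594420
Σ_t [0,4]: t=0:+1/4147200 t=1:−1/207360 t=2:+1/82944 t=3:−1/207360 t=4:+1/4147200 = 1/345600
(3j)²=420/46189 [(6 5 7; 0 0 0)], sign=-1
Σ_t [0,4]: t=0:+1/663552 t=1:−1/155520 t=2:+1/276480 t=3:−1/3628800 t=4:+1/696729600 = -367/232243200
(3j)²=134689/19399380 [(6 5 7; 2 -1 -1)], sign=-1
⇒ 4πI² = 2020335/14919047
I = (+1)√(2020335/14919047/(4π)) = 0.10380929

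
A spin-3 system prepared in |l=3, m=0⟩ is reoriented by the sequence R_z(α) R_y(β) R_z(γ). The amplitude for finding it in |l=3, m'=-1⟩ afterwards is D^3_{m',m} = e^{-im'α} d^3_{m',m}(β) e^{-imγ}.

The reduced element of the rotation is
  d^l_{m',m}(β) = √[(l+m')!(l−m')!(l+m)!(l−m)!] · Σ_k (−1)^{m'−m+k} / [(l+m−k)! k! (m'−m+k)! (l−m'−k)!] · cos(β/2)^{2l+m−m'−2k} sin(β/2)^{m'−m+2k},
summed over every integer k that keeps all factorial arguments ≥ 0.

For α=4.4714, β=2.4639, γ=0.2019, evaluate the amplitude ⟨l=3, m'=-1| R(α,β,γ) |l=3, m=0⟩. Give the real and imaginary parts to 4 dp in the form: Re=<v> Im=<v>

Re=-0.1318 Im=-0.5364

D^3_{-1,0}(4.4714,2.4639,0.2019) = e^{-i·-1·4.4714}·d^3_{-1,0}(2.4639)·e^{-i·0·0.2019}. Compute d first:
Half-angle: c=0.332399, s=0.943139. N=√(2·24·6·6)=41.569219
Admissible k: 1..3 (factorial args all ≥0)
  k=1: (−1)^0·41.5692/(12)·0.3324^5·0.9431^1 = +0.013258
  k=2: (−1)^1·41.5692/(4)·0.3324^3·0.9431^3 = -0.320198
  k=3: (−1)^2·41.5692/(12)·0.3324^1·0.9431^5 = +0.859268
d^3_{-1,0}(2.4639) = +0.013258 -0.320198 +0.859268 = +0.552328
D = (-0.238663-0.971102i)·(+0.552328)·(+1.000000+0.000000i) = -0.131820-0.536367i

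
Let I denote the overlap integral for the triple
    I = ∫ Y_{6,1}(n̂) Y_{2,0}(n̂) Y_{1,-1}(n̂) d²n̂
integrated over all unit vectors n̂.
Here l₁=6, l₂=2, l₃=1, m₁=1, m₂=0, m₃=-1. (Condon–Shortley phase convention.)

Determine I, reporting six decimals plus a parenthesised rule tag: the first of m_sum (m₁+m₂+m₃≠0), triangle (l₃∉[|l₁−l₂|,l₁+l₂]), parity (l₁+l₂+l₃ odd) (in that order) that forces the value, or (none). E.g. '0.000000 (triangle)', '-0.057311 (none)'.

0.000000 (triangle)

l₃=1 ∉ [4,8] — triangle fails ⇒ I = 0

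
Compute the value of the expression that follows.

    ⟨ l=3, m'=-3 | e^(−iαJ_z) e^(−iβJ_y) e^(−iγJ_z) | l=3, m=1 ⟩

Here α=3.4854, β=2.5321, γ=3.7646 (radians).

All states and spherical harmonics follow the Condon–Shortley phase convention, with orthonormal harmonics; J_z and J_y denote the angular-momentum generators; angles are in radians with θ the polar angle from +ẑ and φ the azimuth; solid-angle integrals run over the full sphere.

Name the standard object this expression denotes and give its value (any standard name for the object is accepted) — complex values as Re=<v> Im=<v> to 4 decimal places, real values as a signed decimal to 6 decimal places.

This is a Wigner D-matrix element — the rotation-matrix element ⟨l m'| R(α,β,γ) |l m⟩ in the angular-momentum basis.
First d^3_{-3,1}(β=2.5321), then the phase factors e^{-i(-3)α} and e^{-i(1)γ}:
Half-angle: c=0.300051, s=0.953923. N=√(1·720·24·2)=185.903201
k∈{4} keeps every argument non-negative
  k=4: (−1)^0·185.9032/(48)·0.3001^2·0.9539^4 = +0.288729
d^3_{-3,1}(2.5321) = +0.288729
Phases: e^{-i·(-3)·3.4854}=-0.513599-0.858030i, e^{-i·(1)·3.7646}=-0.812127+0.583480i ⇒ D=+0.264981+0.114670i

Wigner D-matrix element, Re=0.2650 Im=0.1147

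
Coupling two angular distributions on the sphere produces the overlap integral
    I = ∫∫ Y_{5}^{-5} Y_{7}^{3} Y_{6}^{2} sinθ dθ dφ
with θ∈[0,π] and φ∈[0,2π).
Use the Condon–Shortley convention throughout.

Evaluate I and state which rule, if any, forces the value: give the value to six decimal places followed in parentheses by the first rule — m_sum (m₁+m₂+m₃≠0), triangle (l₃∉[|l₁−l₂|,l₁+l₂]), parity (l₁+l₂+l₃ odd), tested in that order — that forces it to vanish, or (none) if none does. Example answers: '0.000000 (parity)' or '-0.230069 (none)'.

-0.165660 (none)

Rules hold: Σm=0, L=18 even, 2≤6≤12.
N = 11·15·13 = 2145
Δ = 6!·4!·8!/19! = 1/174594420
Racah Σ t=1..5: t=1:−1/4147200 t=2:+1/207360 t=3:−1/82944 t=4:+1/207360 t=5:−1/4147200 = -1/345600
⇒ 3j(5 7 6; 0 0 0)² = 420/46189, sgn -1
Racah Σ t=6..6: t=6:+1/9953280 = 1/9953280
⇒ 3j(5 7 6; -5 3 2)² = 2450/138567, sgn +1
4πI² = N·(3j₀)²·(3jₘ)² = 5145000/14919047
I = -1·√(0.344861/4π) = -0.16565983
No selection rule forces the value: the integral is nonzero (none).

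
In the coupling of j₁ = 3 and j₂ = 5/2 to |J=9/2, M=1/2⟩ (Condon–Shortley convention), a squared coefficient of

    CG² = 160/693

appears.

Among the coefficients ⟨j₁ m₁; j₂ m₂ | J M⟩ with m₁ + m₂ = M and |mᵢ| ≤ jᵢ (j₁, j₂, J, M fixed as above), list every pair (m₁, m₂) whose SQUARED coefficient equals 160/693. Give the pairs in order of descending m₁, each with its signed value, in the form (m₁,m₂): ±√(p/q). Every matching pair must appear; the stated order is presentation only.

(1,-1/2): +√(160/693)

Admissible pairs with m₁+m₂ = M = 1/2: (-2,5/2), (-1,3/2), (0,1/2), (1,-1/2), (2,-3/2), (3,-5/2)
  (m₁,m₂)=(3,-5/2): CG² = 5/231, CG = +√(5/231)
  (m₁,m₂)=(2,-3/2): CG² = 361/1386, CG = +√(361/1386)
  (m₁,m₂)=(1,-1/2): CG² = 160/693, CG = +√(160/693)   ← matches the target
  (m₁,m₂)=(0,1/2): CG² = 10/231, CG = −√(10/231)
  (m₁,m₂)=(-1,3/2): CG² = 35/99, CG = −√(35/99)
  (m₁,m₂)=(-2,5/2): CG² = 125/1386, CG = −√(125/1386)
Pairs with CG² = 160/693: (1,-1/2): +√(160/693)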